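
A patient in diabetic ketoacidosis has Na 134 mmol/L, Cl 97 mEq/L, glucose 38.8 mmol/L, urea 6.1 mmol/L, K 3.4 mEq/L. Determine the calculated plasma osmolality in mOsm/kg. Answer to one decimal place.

312.9 mOsm/kg

Calculated osmolality = 2·Na + glucose + urea
= 2·134 + 38.8 + 6.1
= 268 + 38.80 + 6.10
= 312.9 mOsm/kg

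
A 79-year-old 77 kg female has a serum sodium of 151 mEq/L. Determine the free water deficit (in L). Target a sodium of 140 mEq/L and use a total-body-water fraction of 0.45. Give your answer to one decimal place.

TBW = 0.45 · 77 = 34.65 L
Free water deficit = TBW · (Na/140 − 1)
= 34.65 · (151/140 − 1)
= 34.65 · 0.0786
= 2.72 L

2.7 L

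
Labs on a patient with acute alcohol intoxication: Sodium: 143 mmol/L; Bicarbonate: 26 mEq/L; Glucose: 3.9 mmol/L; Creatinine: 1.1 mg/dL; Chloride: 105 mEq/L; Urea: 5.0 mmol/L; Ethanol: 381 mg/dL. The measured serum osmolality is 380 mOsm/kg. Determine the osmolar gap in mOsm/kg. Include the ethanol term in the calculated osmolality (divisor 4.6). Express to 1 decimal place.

2.3 mOsm/kg

Calculated osmolality = 2·Na + glucose + urea + ethanol/4.6
= 2·143 + 3.9 + 5 + 381/4.6
= 286 + 3.90 + 5 + 82.83
= 377.73 mOsm/kg ≈ 377.7 mOsm/kg
Osmolar gap = measured − calculated = 380 − 377.7 = 2.3 mOsm/kg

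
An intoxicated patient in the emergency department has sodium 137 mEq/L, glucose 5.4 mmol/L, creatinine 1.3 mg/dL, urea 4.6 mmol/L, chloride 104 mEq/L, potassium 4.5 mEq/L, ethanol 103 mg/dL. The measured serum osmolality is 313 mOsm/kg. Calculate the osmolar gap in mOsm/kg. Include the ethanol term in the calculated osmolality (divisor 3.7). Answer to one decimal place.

1.2 mOsm/kg

Calculated osmolality = 2·Na + glucose + urea + ethanol/3.7
= 2·137 + 5.4 + 4.6 + 103/3.7
= 274 + 5.40 + 4.60 + 27.84
= 311.84 mOsm/kg ≈ 311.8 mOsm/kg
Osmolar gap = measured − calculated = 313 − 311.8 = 1.2 mOsm/kg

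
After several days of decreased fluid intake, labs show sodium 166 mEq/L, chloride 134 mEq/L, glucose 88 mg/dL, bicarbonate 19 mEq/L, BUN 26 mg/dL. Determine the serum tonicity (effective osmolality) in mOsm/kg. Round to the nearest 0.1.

336.9 mOsm/kg

Effective osmolality excludes urea (freely permeant across cell membranes):
2·Na + glucose/18
= 2·166 + 88/18
= 332 + 4.89
= 336.89 mOsm/kg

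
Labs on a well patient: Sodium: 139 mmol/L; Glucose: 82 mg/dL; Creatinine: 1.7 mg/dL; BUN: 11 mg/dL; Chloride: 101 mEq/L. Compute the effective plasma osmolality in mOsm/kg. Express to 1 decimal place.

Effective osmolality excludes urea (freely permeant across cell membranes):
2·Na + glucose/18
= 2·139 + 82/18
= 278 + 4.56
= 282.56 mOsm/kg

282.6 mOsm/kg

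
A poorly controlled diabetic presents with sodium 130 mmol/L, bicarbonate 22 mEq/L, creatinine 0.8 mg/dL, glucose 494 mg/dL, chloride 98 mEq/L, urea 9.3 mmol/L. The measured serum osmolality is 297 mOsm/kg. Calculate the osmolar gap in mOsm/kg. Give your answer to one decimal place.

0.3 mOsm/kg

Calculated osmolality = 2·Na + glucose/18 + urea
= 2·130 + 494/18 + 9.3
= 260 + 27.44 + 9.30
= 296.74 mOsm/kg ≈ 296.7 mOsm/kg
Osmolar gap = measured − calculated = 297 − 296.7 = 0.3 mOsm/kg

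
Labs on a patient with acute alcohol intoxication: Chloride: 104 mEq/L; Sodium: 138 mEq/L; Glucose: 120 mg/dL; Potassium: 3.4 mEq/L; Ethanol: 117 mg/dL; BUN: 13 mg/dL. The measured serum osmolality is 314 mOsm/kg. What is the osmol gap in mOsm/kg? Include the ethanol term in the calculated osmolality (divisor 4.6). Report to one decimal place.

1.3 mOsm/kg

Calculated osmolality = 2·Na + glucose/18 + BUN/2.8 + ethanol/4.6
= 2·138 + 120/18 + 13/2.8 + 117/4.6
= 276 + 6.67 + 4.64 + 25.43
= 312.74 mOsm/kg ≈ 312.7 mOsm/kg
Osmolar gap = measured − calculated = 314 − 312.7 = 1.3 mOsm/kg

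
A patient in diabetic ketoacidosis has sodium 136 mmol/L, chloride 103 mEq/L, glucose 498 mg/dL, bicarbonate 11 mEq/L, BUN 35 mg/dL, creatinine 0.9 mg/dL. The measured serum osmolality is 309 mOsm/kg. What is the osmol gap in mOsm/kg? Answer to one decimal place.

-3.2 mOsm/kg

Calculated osmolality = 2·Na + glucose/18 + BUN/2.8
= 2·136 + 498/18 + 35/2.8
= 272 + 27.67 + 12.50
= 312.17 mOsm/kg ≈ 312.2 mOsm/kg
Osmolar gap = measured − calculated = 309 − 312.2 = -3.2 mOsm/kg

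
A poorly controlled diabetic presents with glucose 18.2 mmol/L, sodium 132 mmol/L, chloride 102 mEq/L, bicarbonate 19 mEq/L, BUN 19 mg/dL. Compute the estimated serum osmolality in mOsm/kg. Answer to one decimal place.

Calculated osmolality = 2·Na + glucose + BUN/2.8
= 2·132 + 18.2 + 19/2.8
= 264 + 18.20 + 6.79
= 288.99 mOsm/kg

289.0 mOsm/kg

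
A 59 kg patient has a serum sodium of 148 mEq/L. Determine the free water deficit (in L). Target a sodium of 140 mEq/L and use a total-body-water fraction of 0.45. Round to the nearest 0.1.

TBW = 0.45 · 59 = 26.55 L
Free water deficit = TBW · (Na/140 − 1)
= 26.55 · (148/140 − 1)
= 26.55 · 0.0571
= 1.52 L

1.5 L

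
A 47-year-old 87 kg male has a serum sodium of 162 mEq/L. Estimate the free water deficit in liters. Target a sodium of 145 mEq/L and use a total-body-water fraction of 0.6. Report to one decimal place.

6.1 L

TBW = 0.6 · 87 = 52.2 L
Free water deficit = TBW · (Na/145 − 1)
= 52.2 · (162/145 − 1)
= 52.2 · 0.1172
= 6.12 L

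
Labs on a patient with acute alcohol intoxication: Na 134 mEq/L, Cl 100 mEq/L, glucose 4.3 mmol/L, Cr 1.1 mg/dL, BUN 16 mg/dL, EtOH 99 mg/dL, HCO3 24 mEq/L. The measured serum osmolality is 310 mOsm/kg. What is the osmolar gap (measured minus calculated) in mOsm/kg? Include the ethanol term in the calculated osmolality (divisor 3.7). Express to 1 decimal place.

Calculated osmolality = 2·Na + glucose + BUN/2.8 + ethanol/3.7
= 2·134 + 4.3 + 16/2.8 + 99/3.7
= 268 + 4.30 + 5.71 + 26.76
= 304.77 mOsm/kg ≈ 304.8 mOsm/kg
Osmolar gap = measured − calculated = 310 − 304.8 = 5.2 mOsm/kg

5.2 mOsm/kg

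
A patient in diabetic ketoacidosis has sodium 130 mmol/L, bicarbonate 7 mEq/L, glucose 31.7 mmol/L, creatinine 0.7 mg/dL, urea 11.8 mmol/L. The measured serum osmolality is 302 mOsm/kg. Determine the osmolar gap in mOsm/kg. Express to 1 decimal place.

-1.5 mOsm/kg

Calculated osmolality = 2·Na + glucose + urea
= 2·130 + 31.7 + 11.8
= 260 + 31.70 + 11.80
= 303.5 mOsm/kg ≈ 303.5 mOsm/kg
Osmolar gap = measured − calculated = 302 − 303.5 = -1.5 mOsm/kg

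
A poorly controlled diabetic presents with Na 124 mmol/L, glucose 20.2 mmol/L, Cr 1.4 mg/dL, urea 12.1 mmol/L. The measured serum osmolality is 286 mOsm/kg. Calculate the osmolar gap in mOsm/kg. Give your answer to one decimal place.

5.7 mOsm/kg

Calculated osmolality = 2·Na + glucose + urea
= 2·124 + 20.2 + 12.1
= 248 + 20.20 + 12.10
= 280.3 mOsm/kg ≈ 280.3 mOsm/kg
Osmolar gap = measured − calculated = 286 − 280.3 = 5.7 mOsm/kg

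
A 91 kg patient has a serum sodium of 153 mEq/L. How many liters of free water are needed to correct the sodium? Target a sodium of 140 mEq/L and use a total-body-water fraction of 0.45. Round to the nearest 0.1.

3.8 L

TBW = 0.45 · 91 = 40.95 L
Free water deficit = TBW · (Na/140 − 1)
= 40.95 · (153/140 − 1)
= 40.95 · 0.0929
= 3.8 L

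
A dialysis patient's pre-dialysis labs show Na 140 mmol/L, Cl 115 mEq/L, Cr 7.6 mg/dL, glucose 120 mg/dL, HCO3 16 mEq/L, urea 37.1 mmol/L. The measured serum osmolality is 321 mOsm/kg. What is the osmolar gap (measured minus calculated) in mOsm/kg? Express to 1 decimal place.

-2.8 mOsm/kg

Calculated osmolality = 2·Na + glucose/18 + urea
= 2·140 + 120/18 + 37.1
= 280 + 6.67 + 37.10
= 323.77 mOsm/kg ≈ 323.8 mOsm/kg
Osmolar gap = measured − calculated = 321 − 323.8 = -2.8 mOsm/kg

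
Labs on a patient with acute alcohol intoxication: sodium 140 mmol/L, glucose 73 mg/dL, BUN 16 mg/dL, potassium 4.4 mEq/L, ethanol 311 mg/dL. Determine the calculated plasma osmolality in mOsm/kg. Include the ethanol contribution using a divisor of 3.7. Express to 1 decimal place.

Calculated osmolality = 2·Na + glucose/18 + BUN/2.8 + ethanol/3.7
= 2·140 + 73/18 + 16/2.8 + 311/3.7
= 280 + 4.06 + 5.71 + 84.05
= 373.82 mOsm/kg

373.8 mOsm/kg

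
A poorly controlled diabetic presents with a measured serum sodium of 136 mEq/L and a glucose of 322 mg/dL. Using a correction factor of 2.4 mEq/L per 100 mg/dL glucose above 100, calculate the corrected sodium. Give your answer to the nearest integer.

Corrected Na = measured Na + 2.4 · (glucose − 100)/100
= 136 + 2.4 · (322 − 100)/100
= 136 + 5.3
= 141.3 mEq/L

141 mEq/L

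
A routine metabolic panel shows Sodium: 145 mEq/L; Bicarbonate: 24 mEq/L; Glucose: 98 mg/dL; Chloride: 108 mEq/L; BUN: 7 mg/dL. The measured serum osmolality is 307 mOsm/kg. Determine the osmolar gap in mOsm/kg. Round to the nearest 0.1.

9.1 mOsm/kg

Calculated osmolality = 2·Na + glucose/18 + BUN/2.8
= 2·145 + 98/18 + 7/2.8
= 290 + 5.44 + 2.50
= 297.94 mOsm/kg ≈ 297.9 mOsm/kg
Osmolar gap = measured − calculated = 307 − 297.9 = 9.1 mOsm/kg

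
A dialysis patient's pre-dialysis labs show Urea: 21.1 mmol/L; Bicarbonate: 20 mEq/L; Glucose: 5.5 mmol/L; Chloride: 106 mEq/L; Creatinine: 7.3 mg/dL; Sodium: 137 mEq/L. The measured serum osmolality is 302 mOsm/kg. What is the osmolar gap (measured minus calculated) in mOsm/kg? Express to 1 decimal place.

Calculated osmolality = 2·Na + glucose + urea
= 2·137 + 5.5 + 21.1
= 274 + 5.50 + 21.10
= 300.6 mOsm/kg ≈ 300.6 mOsm/kg
Osmolar gap = measured − calculated = 302 − 300.6 = 1.4 mOsm/kg

1.4 mOsm/kg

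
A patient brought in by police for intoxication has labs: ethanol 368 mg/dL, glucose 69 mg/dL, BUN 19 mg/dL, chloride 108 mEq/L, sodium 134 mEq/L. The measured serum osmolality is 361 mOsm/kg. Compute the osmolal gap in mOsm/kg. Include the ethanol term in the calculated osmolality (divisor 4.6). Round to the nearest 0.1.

Calculated osmolality = 2·Na + glucose/18 + BUN/2.8 + ethanol/4.6
= 2·134 + 69/18 + 19/2.8 + 368/4.6
= 268 + 3.83 + 6.79 + 80
= 358.62 mOsm/kg ≈ 358.6 mOsm/kg
Osmolar gap = measured − calculated = 361 − 358.6 = 2.4 mOsm/kg

2.4 mOsm/kg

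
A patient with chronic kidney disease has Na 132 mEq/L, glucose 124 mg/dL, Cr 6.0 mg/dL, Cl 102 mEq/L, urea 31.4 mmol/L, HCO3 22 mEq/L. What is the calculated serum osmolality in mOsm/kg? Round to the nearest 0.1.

Calculated osmolality = 2·Na + glucose/18 + urea
= 2·132 + 124/18 + 31.4
= 264 + 6.89 + 31.40
= 302.29 mOsm/kg

302.3 mOsm/kg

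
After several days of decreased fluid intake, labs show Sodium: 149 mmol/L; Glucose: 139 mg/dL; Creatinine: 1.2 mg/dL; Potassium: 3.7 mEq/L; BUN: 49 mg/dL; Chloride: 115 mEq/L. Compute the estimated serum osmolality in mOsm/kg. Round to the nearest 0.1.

323.2 mOsm/kg

Calculated osmolality = 2·Na + glucose/18 + BUN/2.8
= 2·149 + 139/18 + 49/2.8
= 298 + 7.72 + 17.50
= 323.22 mOsm/kg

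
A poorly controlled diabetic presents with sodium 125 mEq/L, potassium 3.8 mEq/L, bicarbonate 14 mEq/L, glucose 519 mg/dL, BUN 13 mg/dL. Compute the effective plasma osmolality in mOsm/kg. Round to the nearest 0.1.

Effective osmolality excludes urea (freely permeant across cell membranes):
2·Na + glucose/18
= 2·125 + 519/18
= 250 + 28.83
= 278.83 mOsm/kg

278.8 mOsm/kg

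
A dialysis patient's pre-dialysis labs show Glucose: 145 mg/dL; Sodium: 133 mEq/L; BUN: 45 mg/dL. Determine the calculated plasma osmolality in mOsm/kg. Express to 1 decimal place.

Calculated osmolality = 2·Na + glucose/18 + BUN/2.8
= 2·133 + 145/18 + 45/2.8
= 266 + 8.06 + 16.07
= 290.13 mOsm/kg

290.1 mOsm/kg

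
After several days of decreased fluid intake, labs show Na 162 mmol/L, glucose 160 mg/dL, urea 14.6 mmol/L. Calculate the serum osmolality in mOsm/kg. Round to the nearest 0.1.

Calculated osmolality = 2·Na + glucose/18 + urea
= 2·162 + 160/18 + 14.6
= 324 + 8.89 + 14.60
= 347.49 mOsm/kg

347.5 mOsm/kg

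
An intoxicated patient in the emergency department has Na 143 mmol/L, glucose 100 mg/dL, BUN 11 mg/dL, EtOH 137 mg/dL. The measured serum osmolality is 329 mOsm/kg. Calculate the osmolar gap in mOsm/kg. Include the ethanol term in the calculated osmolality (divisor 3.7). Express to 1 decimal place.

Calculated osmolality = 2·Na + glucose/18 + BUN/2.8 + ethanol/3.7
= 2·143 + 100/18 + 11/2.8 + 137/3.7
= 286 + 5.56 + 3.93 + 37.03
= 332.52 mOsm/kg ≈ 332.5 mOsm/kg
Osmolar gap = measured − calculated = 329 − 332.5 = -3.5 mOsm/kg

-3.5 mOsm/kg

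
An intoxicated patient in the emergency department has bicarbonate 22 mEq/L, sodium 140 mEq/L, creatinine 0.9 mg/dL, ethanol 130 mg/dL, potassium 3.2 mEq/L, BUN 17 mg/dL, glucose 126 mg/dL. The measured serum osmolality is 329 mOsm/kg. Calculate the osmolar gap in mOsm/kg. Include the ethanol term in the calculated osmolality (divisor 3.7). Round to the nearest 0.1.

0.8 mOsm/kg

Calculated osmolality = 2·Na + glucose/18 + BUN/2.8 + ethanol/3.7
= 2·140 + 126/18 + 17/2.8 + 130/3.7
= 280 + 7 + 6.07 + 35.14
= 328.21 mOsm/kg ≈ 328.2 mOsm/kg
Osmolar gap = measured − calculated = 329 − 328.2 = 0.8 mOsm/kg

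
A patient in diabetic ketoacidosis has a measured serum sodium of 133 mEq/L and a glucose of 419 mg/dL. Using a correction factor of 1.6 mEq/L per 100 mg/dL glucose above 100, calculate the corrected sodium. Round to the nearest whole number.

Corrected Na = measured Na + 1.6 · (glucose − 100)/100
= 133 + 1.6 · (419 − 100)/100
= 133 + 5.1
= 138.1 mEq/L

138 mEq/L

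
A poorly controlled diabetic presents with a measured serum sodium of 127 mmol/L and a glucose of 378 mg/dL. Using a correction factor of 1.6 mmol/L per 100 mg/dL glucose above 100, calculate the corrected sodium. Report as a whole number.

Corrected Na = measured Na + 1.6 · (glucose − 100)/100
= 127 + 1.6 · (378 − 100)/100
= 127 + 4.4
= 131.4 mmol/L

131 mmol/L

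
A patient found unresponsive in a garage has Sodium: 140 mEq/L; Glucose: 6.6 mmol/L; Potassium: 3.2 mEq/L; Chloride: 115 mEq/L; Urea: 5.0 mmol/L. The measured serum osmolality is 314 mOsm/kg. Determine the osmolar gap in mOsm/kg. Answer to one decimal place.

Calculated osmolality = 2·Na + glucose + urea
= 2·140 + 6.6 + 5
= 280 + 6.60 + 5
= 291.6 mOsm/kg ≈ 291.6 mOsm/kg
Osmolar gap = measured − calculated = 314 − 291.6 = 22.4 mOsm/kg

22.4 mOsm/kg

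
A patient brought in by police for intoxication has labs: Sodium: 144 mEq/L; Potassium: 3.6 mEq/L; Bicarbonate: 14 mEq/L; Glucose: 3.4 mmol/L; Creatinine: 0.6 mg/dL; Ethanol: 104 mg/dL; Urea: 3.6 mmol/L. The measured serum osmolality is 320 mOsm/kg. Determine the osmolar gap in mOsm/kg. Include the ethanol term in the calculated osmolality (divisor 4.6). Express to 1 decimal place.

2.4 mOsm/kg

Calculated osmolality = 2·Na + glucose + urea + ethanol/4.6
= 2·144 + 3.4 + 3.6 + 104/4.6
= 288 + 3.40 + 3.60 + 22.61
= 317.61 mOsm/kg ≈ 317.6 mOsm/kg
Osmolar gap = measured − calculated = 320 − 317.6 = 2.4 mOsm/kg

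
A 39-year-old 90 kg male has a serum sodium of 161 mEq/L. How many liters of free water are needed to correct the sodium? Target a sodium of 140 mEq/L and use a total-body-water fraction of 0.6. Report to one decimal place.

8.1 L

TBW = 0.6 · 90 = 54 L
Free water deficit = TBW · (Na/140 − 1)
= 54 · (161/140 − 1)
= 54 · 0.15
= 8.1 L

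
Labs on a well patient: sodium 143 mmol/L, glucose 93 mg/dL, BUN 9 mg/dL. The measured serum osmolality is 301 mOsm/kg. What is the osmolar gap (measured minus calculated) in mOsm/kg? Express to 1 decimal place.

6.6 mOsm/kg

Calculated osmolality = 2·Na + glucose/18 + BUN/2.8
= 2·143 + 93/18 + 9/2.8
= 286 + 5.17 + 3.21
= 294.38 mOsm/kg ≈ 294.4 mOsm/kg
Osmolar gap = measured − calculated = 301 − 294.4 = 6.6 mOsm/kg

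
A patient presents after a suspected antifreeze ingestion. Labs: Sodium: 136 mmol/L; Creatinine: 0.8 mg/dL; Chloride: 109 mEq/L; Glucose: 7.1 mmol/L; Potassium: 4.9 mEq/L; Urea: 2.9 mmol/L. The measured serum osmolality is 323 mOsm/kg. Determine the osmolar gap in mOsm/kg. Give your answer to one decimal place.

41.0 mOsm/kg

Calculated osmolality = 2·Na + glucose + urea
= 2·136 + 7.1 + 2.9
= 272 + 7.10 + 2.90
= 282 mOsm/kg ≈ 282.0 mOsm/kg
Osmolar gap = measured − calculated = 323 − 282.0 = 41.0 mOsm/kg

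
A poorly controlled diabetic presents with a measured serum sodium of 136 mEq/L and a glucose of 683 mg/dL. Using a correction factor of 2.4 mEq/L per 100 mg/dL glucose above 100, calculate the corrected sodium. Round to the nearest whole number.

Corrected Na = measured Na + 2.4 · (glucose − 100)/100
= 136 + 2.4 · (683 − 100)/100
= 136 + 14
= 150 mEq/L

150 mEq/L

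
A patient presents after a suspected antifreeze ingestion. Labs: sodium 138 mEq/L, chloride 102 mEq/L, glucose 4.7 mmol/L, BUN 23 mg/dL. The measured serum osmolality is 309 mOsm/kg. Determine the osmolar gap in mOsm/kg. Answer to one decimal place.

Calculated osmolality = 2·Na + glucose + BUN/2.8
= 2·138 + 4.7 + 23/2.8
= 276 + 4.70 + 8.21
= 288.91 mOsm/kg ≈ 288.9 mOsm/kg
Osmolar gap = measured − calculated = 309 − 288.9 = 20.1 mOsm/kg

20.1 mOsm/kg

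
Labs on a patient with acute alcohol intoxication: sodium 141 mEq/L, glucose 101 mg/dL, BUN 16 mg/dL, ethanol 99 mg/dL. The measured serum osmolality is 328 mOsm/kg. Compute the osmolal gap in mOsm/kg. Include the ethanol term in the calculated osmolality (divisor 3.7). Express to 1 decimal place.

Calculated osmolality = 2·Na + glucose/18 + BUN/2.8 + ethanol/3.7
= 2·141 + 101/18 + 16/2.8 + 99/3.7
= 282 + 5.61 + 5.71 + 26.76
= 320.08 mOsm/kg ≈ 320.1 mOsm/kg
Osmolar gap = measured − calculated = 328 − 320.1 = 7.9 mOsm/kg

7.9 mOsm/kg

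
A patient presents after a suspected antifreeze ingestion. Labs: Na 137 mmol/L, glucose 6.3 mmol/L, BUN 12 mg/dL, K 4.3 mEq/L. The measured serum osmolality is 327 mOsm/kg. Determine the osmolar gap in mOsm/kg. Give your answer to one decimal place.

42.4 mOsm/kg

Calculated osmolality = 2·Na + glucose + BUN/2.8
= 2·137 + 6.3 + 12/2.8
= 274 + 6.30 + 4.29
= 284.59 mOsm/kg ≈ 284.6 mOsm/kg
Osmolar gap = measured − calculated = 327 − 284.6 = 42.4 mOsm/kg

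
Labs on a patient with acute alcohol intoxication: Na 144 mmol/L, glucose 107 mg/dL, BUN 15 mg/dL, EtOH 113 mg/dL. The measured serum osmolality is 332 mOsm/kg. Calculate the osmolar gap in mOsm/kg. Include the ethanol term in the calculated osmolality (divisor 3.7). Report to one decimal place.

2.2 mOsm/kg

Calculated osmolality = 2·Na + glucose/18 + BUN/2.8 + ethanol/3.7
= 2·144 + 107/18 + 15/2.8 + 113/3.7
= 288 + 5.94 + 5.36 + 30.54
= 329.84 mOsm/kg ≈ 329.8 mOsm/kg
Osmolar gap = measured − calculated = 332 − 329.8 = 2.2 mOsm/kg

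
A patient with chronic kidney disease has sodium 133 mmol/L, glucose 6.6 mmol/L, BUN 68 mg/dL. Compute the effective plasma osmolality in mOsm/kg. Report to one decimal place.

Effective osmolality excludes urea (freely permeant across cell membranes):
2·Na + glucose
= 2·133 + 6.6
= 266 + 6.6
= 272.6 mOsm/kg

272.6 mOsm/kg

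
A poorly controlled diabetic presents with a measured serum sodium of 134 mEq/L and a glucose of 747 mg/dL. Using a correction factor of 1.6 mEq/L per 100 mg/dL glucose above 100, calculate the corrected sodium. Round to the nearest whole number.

144 mEq/L

Corrected Na = measured Na + 1.6 · (glucose − 100)/100
= 134 + 1.6 · (747 − 100)/100
= 134 + 10.4
= 144.4 mEq/L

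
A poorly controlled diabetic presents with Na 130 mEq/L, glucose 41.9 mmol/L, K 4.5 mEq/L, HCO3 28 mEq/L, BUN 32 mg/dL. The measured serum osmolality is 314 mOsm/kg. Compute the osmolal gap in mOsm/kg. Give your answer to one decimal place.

0.7 mOsm/kg

Calculated osmolality = 2·Na + glucose + BUN/2.8
= 2·130 + 41.9 + 32/2.8
= 260 + 41.90 + 11.43
= 313.33 mOsm/kg ≈ 313.3 mOsm/kg
Osmolar gap = measured − calculated = 314 − 313.3 = 0.7 mOsm/kg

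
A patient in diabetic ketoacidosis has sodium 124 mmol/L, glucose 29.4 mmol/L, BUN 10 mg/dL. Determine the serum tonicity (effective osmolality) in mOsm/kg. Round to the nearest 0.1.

277.4 mOsm/kg

Effective osmolality excludes urea (freely permeant across cell membranes):
2·Na + glucose
= 2·124 + 29.4
= 248 + 29.4
= 277.4 mOsm/kg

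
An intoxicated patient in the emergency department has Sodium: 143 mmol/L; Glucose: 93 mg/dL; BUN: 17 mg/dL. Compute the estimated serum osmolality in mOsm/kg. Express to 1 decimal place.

297.2 mOsm/kg

Calculated osmolality = 2·Na + glucose/18 + BUN/2.8
= 2·143 + 93/18 + 17/2.8
= 286 + 5.17 + 6.07
= 297.24 mOsm/kg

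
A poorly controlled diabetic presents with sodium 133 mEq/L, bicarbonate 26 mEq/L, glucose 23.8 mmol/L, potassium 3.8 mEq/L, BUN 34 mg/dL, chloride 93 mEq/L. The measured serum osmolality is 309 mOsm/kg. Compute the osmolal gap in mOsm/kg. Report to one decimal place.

7.1 mOsm/kg

Calculated osmolality = 2·Na + glucose + BUN/2.8
= 2·133 + 23.8 + 34/2.8
= 266 + 23.80 + 12.14
= 301.94 mOsm/kg ≈ 301.9 mOsm/kg
Osmolar gap = measured − calculated = 309 − 301.9 = 7.1 mOsm/kg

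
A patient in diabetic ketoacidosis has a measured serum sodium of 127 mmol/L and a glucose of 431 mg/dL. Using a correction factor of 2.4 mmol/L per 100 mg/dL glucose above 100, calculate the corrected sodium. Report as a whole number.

135 mmol/L

Corrected Na = measured Na + 2.4 · (glucose − 100)/100
= 127 + 2.4 · (431 − 100)/100
= 127 + 7.9
= 134.9 mmol/L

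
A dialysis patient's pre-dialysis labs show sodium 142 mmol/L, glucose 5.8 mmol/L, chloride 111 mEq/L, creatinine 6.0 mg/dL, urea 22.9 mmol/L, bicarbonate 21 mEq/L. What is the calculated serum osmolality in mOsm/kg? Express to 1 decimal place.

Calculated osmolality = 2·Na + glucose + urea
= 2·142 + 5.8 + 22.9
= 284 + 5.80 + 22.90
= 312.7 mOsm/kg

312.7 mOsm/kg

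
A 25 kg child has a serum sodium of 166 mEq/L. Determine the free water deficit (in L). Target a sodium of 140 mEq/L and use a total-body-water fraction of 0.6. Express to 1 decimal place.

2.8 L

TBW = 0.6 · 25 = 15 L
Free water deficit = TBW · (Na/140 − 1)
= 15 · (166/140 − 1)
= 15 · 0.1857
= 2.79 L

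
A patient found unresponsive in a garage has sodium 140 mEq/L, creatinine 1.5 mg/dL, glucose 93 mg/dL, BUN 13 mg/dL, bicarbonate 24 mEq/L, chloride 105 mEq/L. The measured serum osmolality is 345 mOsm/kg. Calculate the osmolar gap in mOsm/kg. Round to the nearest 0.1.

55.2 mOsm/kg

Calculated osmolality = 2·Na + glucose/18 + BUN/2.8
= 2·140 + 93/18 + 13/2.8
= 280 + 5.17 + 4.64
= 289.81 mOsm/kg ≈ 289.8 mOsm/kg
Osmolar gap = measured − calculated = 345 − 289.8 = 55.2 mOsm/kg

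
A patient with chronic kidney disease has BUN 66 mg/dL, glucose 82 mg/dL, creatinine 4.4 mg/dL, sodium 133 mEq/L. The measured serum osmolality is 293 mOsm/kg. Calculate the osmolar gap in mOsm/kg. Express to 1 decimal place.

-1.1 mOsm/kg

Calculated osmolality = 2·Na + glucose/18 + BUN/2.8
= 2·133 + 82/18 + 66/2.8
= 266 + 4.56 + 23.57
= 294.13 mOsm/kg ≈ 294.1 mOsm/kg
Osmolar gap = measured − calculated = 293 − 294.1 = -1.1 mOsm/kg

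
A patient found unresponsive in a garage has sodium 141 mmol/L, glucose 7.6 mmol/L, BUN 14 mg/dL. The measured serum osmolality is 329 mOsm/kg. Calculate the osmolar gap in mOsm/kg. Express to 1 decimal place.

34.4 mOsm/kg

Calculated osmolality = 2·Na + glucose + BUN/2.8
= 2·141 + 7.6 + 14/2.8
= 282 + 7.60 + 5
= 294.6 mOsm/kg ≈ 294.6 mOsm/kg
Osmolar gap = measured − calculated = 329 − 294.6 = 34.4 mOsm/kg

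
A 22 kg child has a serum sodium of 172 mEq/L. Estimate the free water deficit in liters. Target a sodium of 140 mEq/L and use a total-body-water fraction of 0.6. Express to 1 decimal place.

TBW = 0.6 · 22 = 13.2 L
Free water deficit = TBW · (Na/140 − 1)
= 13.2 · (172/140 − 1)
= 13.2 · 0.2286
= 3.02 L

3.0 L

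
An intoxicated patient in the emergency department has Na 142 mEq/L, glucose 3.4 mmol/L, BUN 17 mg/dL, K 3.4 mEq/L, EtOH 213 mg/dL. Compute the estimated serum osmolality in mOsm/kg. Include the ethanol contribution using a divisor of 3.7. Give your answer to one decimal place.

Calculated osmolality = 2·Na + glucose + BUN/2.8 + ethanol/3.7
= 2·142 + 3.4 + 17/2.8 + 213/3.7
= 284 + 3.40 + 6.07 + 57.57
= 351.04 mOsm/kg

351.0 mOsm/kg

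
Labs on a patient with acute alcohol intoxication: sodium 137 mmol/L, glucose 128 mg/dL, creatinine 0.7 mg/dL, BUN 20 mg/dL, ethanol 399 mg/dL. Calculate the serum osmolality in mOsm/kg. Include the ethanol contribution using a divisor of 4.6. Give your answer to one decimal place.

Calculated osmolality = 2·Na + glucose/18 + BUN/2.8 + ethanol/4.6
= 2·137 + 128/18 + 20/2.8 + 399/4.6
= 274 + 7.11 + 7.14 + 86.74
= 374.99 mOsm/kg

375.0 mOsm/kg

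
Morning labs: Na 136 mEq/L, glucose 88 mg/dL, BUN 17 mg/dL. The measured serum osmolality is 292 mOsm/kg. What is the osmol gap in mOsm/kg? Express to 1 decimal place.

9.0 mOsm/kg

Calculated osmolality = 2·Na + glucose/18 + BUN/2.8
= 2·136 + 88/18 + 17/2.8
= 272 + 4.89 + 6.07
= 282.96 mOsm/kg ≈ 283.0 mOsm/kg
Osmolar gap = measured − calculated = 292 − 283.0 = 9.0 mOsm/kg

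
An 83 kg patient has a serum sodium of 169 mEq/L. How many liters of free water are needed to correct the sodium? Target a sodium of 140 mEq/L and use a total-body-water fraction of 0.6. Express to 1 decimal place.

10.3 L

TBW = 0.6 · 83 = 49.8 L
Free water deficit = TBW · (Na/140 − 1)
= 49.8 · (169/140 − 1)
= 49.8 · 0.2071
= 10.31 L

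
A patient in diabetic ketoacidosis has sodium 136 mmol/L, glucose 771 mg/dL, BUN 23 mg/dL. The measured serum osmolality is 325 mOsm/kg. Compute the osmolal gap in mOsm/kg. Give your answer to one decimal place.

2.0 mOsm/kg

Calculated osmolality = 2·Na + glucose/18 + BUN/2.8
= 2·136 + 771/18 + 23/2.8
= 272 + 42.83 + 8.21
= 323.04 mOsm/kg ≈ 323.0 mOsm/kg
Osmolar gap = measured − calculated = 325 − 323.0 = 2.0 mOsm/kg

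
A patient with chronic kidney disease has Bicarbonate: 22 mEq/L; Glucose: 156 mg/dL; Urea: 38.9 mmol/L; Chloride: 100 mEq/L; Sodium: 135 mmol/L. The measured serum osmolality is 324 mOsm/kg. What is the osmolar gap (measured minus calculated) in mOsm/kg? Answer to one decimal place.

Calculated osmolality = 2·Na + glucose/18 + urea
= 2·135 + 156/18 + 38.9
= 270 + 8.67 + 38.90
= 317.57 mOsm/kg ≈ 317.6 mOsm/kg
Osmolar gap = measured − calculated = 324 − 317.6 = 6.4 mOsm/kg

6.4 mOsm/kg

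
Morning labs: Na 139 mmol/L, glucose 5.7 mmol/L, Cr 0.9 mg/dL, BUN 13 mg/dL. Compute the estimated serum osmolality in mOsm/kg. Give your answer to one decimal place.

288.3 mOsm/kg

Calculated osmolality = 2·Na + glucose + BUN/2.8
= 2·139 + 5.7 + 13/2.8
= 278 + 5.70 + 4.64
= 288.34 mOsm/kg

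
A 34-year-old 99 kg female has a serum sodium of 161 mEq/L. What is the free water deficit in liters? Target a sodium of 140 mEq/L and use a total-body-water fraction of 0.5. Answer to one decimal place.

7.4 L

TBW = 0.5 · 99 = 49.5 L
Free water deficit = TBW · (Na/140 − 1)
= 49.5 · (161/140 − 1)
= 49.5 · 0.15
= 7.42 L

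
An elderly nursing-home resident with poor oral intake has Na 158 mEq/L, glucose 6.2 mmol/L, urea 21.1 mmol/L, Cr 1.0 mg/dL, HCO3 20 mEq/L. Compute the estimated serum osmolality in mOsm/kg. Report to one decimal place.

Calculated osmolality = 2·Na + glucose + urea
= 2·158 + 6.2 + 21.1
= 316 + 6.20 + 21.10
= 343.3 mOsm/kg

343.3 mOsm/kg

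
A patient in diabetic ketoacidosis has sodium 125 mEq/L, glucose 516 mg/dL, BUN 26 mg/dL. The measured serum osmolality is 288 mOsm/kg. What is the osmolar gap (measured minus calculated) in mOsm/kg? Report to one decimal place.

0.0 mOsm/kg

Calculated osmolality = 2·Na + glucose/18 + BUN/2.8
= 2·125 + 516/18 + 26/2.8
= 250 + 28.67 + 9.29
= 287.96 mOsm/kg ≈ 288.0 mOsm/kg
Osmolar gap = measured − calculated = 288 − 288.0 = 0.0 mOsm/kg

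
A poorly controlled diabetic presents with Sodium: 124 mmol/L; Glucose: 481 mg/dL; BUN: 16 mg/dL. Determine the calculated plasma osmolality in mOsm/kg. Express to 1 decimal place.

280.4 mOsm/kg

Calculated osmolality = 2·Na + glucose/18 + BUN/2.8
= 2·124 + 481/18 + 16/2.8
= 248 + 26.72 + 5.71
= 280.43 mOsm/kg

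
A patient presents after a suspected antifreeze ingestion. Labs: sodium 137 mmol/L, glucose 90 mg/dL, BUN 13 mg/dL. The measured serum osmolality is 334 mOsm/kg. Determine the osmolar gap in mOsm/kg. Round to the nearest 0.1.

50.4 mOsm/kg

Calculated osmolality = 2·Na + glucose/18 + BUN/2.8
= 2·137 + 90/18 + 13/2.8
= 274 + 5 + 4.64
= 283.64 mOsm/kg ≈ 283.6 mOsm/kg
Osmolar gap = measured − calculated = 334 − 283.6 = 50.4 mOsm/kg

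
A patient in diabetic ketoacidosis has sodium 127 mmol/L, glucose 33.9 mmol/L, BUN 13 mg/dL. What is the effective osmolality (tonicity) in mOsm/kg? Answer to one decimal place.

287.9 mOsm/kg

Effective osmolality excludes urea (freely permeant across cell membranes):
2·Na + glucose
= 2·127 + 33.9
= 254 + 33.9
= 287.9 mOsm/kg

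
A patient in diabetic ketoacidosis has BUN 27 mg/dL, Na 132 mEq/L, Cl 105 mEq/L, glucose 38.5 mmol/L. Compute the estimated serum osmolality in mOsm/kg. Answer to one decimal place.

312.1 mOsm/kg

Calculated osmolality = 2·Na + glucose + BUN/2.8
= 2·132 + 38.5 + 27/2.8
= 264 + 38.50 + 9.64
= 312.14 mOsm/kg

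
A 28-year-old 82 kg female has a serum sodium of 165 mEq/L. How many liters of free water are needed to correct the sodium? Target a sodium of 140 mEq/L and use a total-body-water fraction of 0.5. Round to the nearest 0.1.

TBW = 0.5 · 82 = 41 L
Free water deficit = TBW · (Na/140 − 1)
= 41 · (165/140 − 1)
= 41 · 0.1786
= 7.32 L

7.3 L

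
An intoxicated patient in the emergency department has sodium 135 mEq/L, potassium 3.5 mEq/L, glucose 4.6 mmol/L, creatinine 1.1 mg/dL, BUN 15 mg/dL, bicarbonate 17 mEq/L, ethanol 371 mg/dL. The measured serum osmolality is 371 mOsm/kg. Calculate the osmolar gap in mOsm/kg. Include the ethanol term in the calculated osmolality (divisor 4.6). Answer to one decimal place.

10.4 mOsm/kg

Calculated osmolality = 2·Na + glucose + BUN/2.8 + ethanol/4.6
= 2·135 + 4.6 + 15/2.8 + 371/4.6
= 270 + 4.60 + 5.36 + 80.65
= 360.61 mOsm/kg ≈ 360.6 mOsm/kg
Osmolar gap = measured − calculated = 371 − 360.6 = 10.4 mOsm/kg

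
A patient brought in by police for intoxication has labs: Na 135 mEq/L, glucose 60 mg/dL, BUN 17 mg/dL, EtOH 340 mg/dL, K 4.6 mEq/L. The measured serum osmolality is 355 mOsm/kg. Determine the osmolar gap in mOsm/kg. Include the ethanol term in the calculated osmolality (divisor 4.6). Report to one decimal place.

Calculated osmolality = 2·Na + glucose/18 + BUN/2.8 + ethanol/4.6
= 2·135 + 60/18 + 17/2.8 + 340/4.6
= 270 + 3.33 + 6.07 + 73.91
= 353.31 mOsm/kg ≈ 353.3 mOsm/kg
Osmolar gap = measured − calculated = 355 − 353.3 = 1.7 mOsm/kg

1.7 mOsm/kg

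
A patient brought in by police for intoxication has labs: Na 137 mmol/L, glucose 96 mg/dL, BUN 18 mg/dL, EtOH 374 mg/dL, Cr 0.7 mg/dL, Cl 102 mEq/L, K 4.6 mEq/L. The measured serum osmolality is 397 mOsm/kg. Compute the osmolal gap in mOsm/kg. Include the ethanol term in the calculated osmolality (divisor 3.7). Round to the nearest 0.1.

Calculated osmolality = 2·Na + glucose/18 + BUN/2.8 + ethanol/3.7
= 2·137 + 96/18 + 18/2.8 + 374/3.7
= 274 + 5.33 + 6.43 + 101.08
= 386.84 mOsm/kg ≈ 386.8 mOsm/kg
Osmolar gap = measured − calculated = 397 − 386.8 = 10.2 mOsm/kg

10.2 mOsm/kg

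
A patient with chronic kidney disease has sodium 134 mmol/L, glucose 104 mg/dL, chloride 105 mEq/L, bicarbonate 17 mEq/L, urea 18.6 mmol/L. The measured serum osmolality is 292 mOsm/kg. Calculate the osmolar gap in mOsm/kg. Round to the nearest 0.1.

-0.4 mOsm/kg

Calculated osmolality = 2·Na + glucose/18 + urea
= 2·134 + 104/18 + 18.6
= 268 + 5.78 + 18.60
= 292.38 mOsm/kg ≈ 292.4 mOsm/kg
Osmolar gap = measured − calculated = 292 − 292.4 = -0.4 mOsm/kg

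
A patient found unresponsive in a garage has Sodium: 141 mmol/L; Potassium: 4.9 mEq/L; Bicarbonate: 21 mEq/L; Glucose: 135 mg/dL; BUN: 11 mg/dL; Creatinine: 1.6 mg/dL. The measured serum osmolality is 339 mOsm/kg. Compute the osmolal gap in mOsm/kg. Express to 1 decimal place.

Calculated osmolality = 2·Na + glucose/18 + BUN/2.8
= 2·141 + 135/18 + 11/2.8
= 282 + 7.50 + 3.93
= 293.43 mOsm/kg ≈ 293.4 mOsm/kg
Osmolar gap = measured − calculated = 339 − 293.4 = 45.6 mOsm/kg

45.6 mOsm/kg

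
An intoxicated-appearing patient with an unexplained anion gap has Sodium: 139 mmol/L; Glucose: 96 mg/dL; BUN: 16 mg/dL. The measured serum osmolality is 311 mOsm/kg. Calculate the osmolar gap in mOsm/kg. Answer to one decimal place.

Calculated osmolality = 2·Na + glucose/18 + BUN/2.8
= 2·139 + 96/18 + 16/2.8
= 278 + 5.33 + 5.71
= 289.04 mOsm/kg ≈ 289.0 mOsm/kg
Osmolar gap = measured − calculated = 311 − 289.0 = 22.0 mOsm/kg

22.0 mOsm/kg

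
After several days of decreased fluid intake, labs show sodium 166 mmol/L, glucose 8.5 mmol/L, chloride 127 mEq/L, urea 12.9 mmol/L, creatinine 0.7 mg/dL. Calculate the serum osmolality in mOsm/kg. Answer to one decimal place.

353.4 mOsm/kg

Calculated osmolality = 2·Na + glucose + urea
= 2·166 + 8.5 + 12.9
= 332 + 8.50 + 12.90
= 353.4 mOsm/kg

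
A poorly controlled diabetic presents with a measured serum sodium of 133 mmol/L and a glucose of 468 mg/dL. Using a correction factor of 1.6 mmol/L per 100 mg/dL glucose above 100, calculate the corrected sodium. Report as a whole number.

139 mmol/L

Corrected Na = measured Na + 1.6 · (glucose − 100)/100
= 133 + 1.6 · (468 − 100)/100
= 133 + 5.9
= 138.9 mmol/L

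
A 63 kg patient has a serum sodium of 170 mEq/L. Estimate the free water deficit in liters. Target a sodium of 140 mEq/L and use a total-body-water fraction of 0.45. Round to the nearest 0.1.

TBW = 0.45 · 63 = 28.35 L
Free water deficit = TBW · (Na/140 − 1)
= 28.35 · (170/140 − 1)
= 28.35 · 0.2143
= 6.08 L

6.1 L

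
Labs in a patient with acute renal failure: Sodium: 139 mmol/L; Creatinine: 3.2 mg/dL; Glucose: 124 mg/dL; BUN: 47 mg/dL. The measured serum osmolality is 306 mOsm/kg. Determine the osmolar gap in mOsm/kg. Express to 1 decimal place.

4.3 mOsm/kg

Calculated osmolality = 2·Na + glucose/18 + BUN/2.8
= 2·139 + 124/18 + 47/2.8
= 278 + 6.89 + 16.79
= 301.68 mOsm/kg ≈ 301.7 mOsm/kg
Osmolar gap = measured − calculated = 306 − 301.7 = 4.3 mOsm/kg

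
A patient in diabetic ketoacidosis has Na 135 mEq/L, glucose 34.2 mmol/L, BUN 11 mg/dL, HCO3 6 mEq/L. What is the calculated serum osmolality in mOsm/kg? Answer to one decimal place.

308.1 mOsm/kg

Calculated osmolality = 2·Na + glucose + BUN/2.8
= 2·135 + 34.2 + 11/2.8
= 270 + 34.20 + 3.93
= 308.13 mOsm/kg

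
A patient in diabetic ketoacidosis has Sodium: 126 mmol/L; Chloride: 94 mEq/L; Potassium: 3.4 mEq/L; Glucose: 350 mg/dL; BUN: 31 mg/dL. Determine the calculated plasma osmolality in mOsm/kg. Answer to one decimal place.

Calculated osmolality = 2·Na + glucose/18 + BUN/2.8
= 2·126 + 350/18 + 31/2.8
= 252 + 19.44 + 11.07
= 282.51 mOsm/kg

282.5 mOsm/kg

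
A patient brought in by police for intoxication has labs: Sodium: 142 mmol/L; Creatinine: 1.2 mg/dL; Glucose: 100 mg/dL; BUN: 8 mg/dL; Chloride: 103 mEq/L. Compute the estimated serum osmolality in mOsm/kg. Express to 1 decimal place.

Calculated osmolality = 2·Na + glucose/18 + BUN/2.8
= 2·142 + 100/18 + 8/2.8
= 284 + 5.56 + 2.86
= 292.42 mOsm/kg

292.4 mOsm/kg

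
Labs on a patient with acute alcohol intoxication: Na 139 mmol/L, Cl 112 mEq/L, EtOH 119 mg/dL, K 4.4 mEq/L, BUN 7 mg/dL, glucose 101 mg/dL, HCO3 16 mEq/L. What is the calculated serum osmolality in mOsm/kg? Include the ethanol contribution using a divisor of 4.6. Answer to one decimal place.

Calculated osmolality = 2·Na + glucose/18 + BUN/2.8 + ethanol/4.6
= 2·139 + 101/18 + 7/2.8 + 119/4.6
= 278 + 5.61 + 2.50 + 25.87
= 311.98 mOsm/kg

312.0 mOsm/kg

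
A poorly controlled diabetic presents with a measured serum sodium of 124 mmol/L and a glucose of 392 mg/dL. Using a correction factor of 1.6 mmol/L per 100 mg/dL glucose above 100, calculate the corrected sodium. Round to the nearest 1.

129 mmol/L

Corrected Na = measured Na + 1.6 · (glucose − 100)/100
= 124 + 1.6 · (392 − 100)/100
= 124 + 4.7
= 128.7 mmol/L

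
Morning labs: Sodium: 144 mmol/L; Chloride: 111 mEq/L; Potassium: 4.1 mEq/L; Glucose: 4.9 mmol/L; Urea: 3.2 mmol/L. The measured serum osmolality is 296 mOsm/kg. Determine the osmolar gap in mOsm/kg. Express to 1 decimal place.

-0.1 mOsm/kg

Calculated osmolality = 2·Na + glucose + urea
= 2·144 + 4.9 + 3.2
= 288 + 4.90 + 3.20
= 296.1 mOsm/kg ≈ 296.1 mOsm/kg
Osmolar gap = measured − calculated = 296 − 296.1 = -0.1 mOsm/kg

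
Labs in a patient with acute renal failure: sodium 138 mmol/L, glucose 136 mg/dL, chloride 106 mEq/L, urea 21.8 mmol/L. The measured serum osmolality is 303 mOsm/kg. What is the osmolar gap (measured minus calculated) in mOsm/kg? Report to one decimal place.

-2.4 mOsm/kg

Calculated osmolality = 2·Na + glucose/18 + urea
= 2·138 + 136/18 + 21.8
= 276 + 7.56 + 21.80
= 305.36 mOsm/kg ≈ 305.4 mOsm/kg
Osmolar gap = measured − calculated = 303 − 305.4 = -2.4 mOsm/kg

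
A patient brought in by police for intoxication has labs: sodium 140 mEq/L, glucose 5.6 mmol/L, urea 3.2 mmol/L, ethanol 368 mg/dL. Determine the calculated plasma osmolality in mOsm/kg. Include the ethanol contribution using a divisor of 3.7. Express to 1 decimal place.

388.3 mOsm/kg

Calculated osmolality = 2·Na + glucose + urea + ethanol/3.7
= 2·140 + 5.6 + 3.2 + 368/3.7
= 280 + 5.60 + 3.20 + 99.46
= 388.26 mOsm/kg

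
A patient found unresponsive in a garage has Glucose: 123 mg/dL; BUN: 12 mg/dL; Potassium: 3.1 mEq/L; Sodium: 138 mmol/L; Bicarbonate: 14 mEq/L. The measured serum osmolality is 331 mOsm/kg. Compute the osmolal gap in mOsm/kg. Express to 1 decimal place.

Calculated osmolality = 2·Na + glucose/18 + BUN/2.8
= 2·138 + 123/18 + 12/2.8
= 276 + 6.83 + 4.29
= 287.12 mOsm/kg ≈ 287.1 mOsm/kg
Osmolar gap = measured − calculated = 331 − 287.1 = 43.9 mOsm/kg

43.9 mOsm/kg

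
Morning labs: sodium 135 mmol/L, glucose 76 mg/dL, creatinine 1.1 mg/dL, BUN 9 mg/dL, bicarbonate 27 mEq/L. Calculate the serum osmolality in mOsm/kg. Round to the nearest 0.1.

Calculated osmolality = 2·Na + glucose/18 + BUN/2.8
= 2·135 + 76/18 + 9/2.8
= 270 + 4.22 + 3.21
= 277.43 mOsm/kg

277.4 mOsm/kg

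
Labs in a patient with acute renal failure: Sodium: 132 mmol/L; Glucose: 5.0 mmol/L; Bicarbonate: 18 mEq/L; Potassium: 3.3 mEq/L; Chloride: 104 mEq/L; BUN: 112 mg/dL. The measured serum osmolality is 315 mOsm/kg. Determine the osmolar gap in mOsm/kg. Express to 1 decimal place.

Calculated osmolality = 2·Na + glucose + BUN/2.8
= 2·132 + 5 + 112/2.8
= 264 + 5 + 40
= 309 mOsm/kg ≈ 309.0 mOsm/kg
Osmolar gap = measured − calculated = 315 − 309.0 = 6.0 mOsm/kg

6.0 mOsm/kg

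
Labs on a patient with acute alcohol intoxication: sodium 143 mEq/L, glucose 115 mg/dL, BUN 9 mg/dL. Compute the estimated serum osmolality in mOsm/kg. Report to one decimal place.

295.6 mOsm/kg

Calculated osmolality = 2·Na + glucose/18 + BUN/2.8
= 2·143 + 115/18 + 9/2.8
= 286 + 6.39 + 3.21
= 295.6 mOsm/kg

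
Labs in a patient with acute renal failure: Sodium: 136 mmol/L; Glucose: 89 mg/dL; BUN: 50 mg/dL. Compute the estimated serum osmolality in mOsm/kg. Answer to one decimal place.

294.8 mOsm/kg

Calculated osmolality = 2·Na + glucose/18 + BUN/2.8
= 2·136 + 89/18 + 50/2.8
= 272 + 4.94 + 17.86
= 294.8 mOsm/kg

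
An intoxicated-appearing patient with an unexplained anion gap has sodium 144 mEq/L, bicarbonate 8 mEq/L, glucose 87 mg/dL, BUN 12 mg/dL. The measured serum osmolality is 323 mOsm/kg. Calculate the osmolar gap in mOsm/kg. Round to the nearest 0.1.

Calculated osmolality = 2·Na + glucose/18 + BUN/2.8
= 2·144 + 87/18 + 12/2.8
= 288 + 4.83 + 4.29
= 297.12 mOsm/kg ≈ 297.1 mOsm/kg
Osmolar gap = measured − calculated = 323 − 297.1 = 25.9 mOsm/kg

25.9 mOsm/kg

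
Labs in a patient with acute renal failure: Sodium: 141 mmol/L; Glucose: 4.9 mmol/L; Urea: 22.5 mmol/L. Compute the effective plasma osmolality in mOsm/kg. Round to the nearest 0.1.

286.9 mOsm/kg

Effective osmolality excludes urea (freely permeant across cell membranes):
2·Na + glucose
= 2·141 + 4.9
= 282 + 4.9
= 286.9 mOsm/kg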